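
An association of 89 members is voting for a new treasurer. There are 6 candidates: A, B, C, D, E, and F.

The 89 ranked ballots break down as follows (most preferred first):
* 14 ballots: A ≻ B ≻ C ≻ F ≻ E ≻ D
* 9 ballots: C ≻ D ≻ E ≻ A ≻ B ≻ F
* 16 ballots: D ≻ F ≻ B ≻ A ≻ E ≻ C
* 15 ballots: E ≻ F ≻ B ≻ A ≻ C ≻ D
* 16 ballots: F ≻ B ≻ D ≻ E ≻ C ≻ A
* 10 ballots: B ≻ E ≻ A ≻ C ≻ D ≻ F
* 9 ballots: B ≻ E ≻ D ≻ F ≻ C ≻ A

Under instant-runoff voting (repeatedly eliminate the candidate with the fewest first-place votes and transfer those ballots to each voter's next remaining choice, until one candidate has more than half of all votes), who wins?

Round 1: A 14, B 19, C 9, D 16, E 15, F 16. C eliminated.
Round 2: A 14, B 19, D 25, E 15, F 16. A eliminated.
Round 3: B 33, D 25, E 15, F 16. E eliminated.
Round 4: B 33, D 25, F 31. D eliminated.
Round 5: B 42, F 47. F has a majority (≥45).

F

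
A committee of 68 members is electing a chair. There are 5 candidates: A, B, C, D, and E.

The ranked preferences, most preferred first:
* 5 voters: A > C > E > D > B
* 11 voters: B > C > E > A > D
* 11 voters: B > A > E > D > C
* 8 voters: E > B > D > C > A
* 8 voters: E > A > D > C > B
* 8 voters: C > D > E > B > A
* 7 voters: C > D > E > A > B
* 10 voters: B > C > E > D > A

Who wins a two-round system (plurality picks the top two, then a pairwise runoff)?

E

Round 1 first-place votes: A 5, B 32, C 15, D 0, E 16. B and E advance.
Runoff: B is ranked above E on 32 ballots, E above B on 36.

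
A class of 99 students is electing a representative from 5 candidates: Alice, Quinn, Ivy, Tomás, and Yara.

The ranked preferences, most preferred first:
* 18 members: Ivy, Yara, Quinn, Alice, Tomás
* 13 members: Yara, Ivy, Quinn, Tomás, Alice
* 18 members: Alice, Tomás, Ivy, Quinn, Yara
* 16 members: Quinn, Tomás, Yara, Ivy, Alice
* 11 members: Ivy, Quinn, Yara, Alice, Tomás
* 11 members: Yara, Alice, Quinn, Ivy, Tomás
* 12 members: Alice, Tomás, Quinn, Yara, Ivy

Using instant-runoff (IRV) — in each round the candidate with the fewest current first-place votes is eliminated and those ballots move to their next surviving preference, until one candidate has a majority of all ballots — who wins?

Round 1: Alice 30, Quinn 16, Ivy 29, Tomás 0, Yara 24. Tomás eliminated.
Round 2: Alice 30, Quinn 16, Ivy 29, Yara 24. Quinn eliminated.
Round 3: Alice 30, Ivy 29, Yara 40. Ivy eliminated.
Round 4: Alice 30, Yara 69. Yara has a majority (≥50).

Yara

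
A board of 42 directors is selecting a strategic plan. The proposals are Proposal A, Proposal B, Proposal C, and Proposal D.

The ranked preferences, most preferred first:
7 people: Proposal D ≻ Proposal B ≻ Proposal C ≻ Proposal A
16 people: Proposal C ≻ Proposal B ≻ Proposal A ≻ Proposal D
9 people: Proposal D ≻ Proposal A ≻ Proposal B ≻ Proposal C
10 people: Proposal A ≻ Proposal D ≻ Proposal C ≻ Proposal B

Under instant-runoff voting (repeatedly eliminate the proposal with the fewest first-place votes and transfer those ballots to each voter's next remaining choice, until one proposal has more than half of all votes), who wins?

Round 1: Proposal A 10, Proposal B 0, Proposal C 16, Proposal D 16. Proposal B eliminated.
Round 2: Proposal A 10, Proposal C 16, Proposal D 16. Proposal A eliminated.
Round 3: Proposal C 16, Proposal D 26. Proposal D has a majority (≥22).

Proposal D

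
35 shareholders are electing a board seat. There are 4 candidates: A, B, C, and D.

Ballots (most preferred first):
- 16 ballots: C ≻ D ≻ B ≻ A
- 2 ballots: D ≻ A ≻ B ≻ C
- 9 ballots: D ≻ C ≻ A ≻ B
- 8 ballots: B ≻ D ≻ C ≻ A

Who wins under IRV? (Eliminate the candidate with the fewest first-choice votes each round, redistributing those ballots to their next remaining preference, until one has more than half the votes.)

Round 1: A 0, B 8, C 16, D 11. A eliminated.
Round 2: B 8, C 16, D 11. B eliminated.
Round 3: C 16, D 19. D has a majority (≥18).

D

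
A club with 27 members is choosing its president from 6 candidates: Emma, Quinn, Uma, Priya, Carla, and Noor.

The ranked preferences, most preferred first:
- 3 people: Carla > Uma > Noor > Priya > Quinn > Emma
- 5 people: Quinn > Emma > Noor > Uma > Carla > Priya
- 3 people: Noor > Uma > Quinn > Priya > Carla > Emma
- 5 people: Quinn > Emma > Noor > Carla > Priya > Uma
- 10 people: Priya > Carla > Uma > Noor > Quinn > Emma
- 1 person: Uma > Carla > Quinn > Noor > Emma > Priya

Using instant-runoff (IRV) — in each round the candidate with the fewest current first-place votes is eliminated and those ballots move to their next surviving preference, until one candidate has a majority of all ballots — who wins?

Quinn

Round 1: Emma 0, Quinn 10, Uma 1, Priya 10, Carla 3, Noor 3. Emma eliminated.
Round 2: Quinn 10, Uma 1, Priya 10, Carla 3, Noor 3. Uma eliminated.
Round 3: Quinn 10, Priya 10, Carla 4, Noor 3. Noor eliminated.
Round 4: Quinn 13, Priya 10, Carla 4. Carla eliminated.
Round 5: Quinn 14, Priya 13. Quinn has a majority (≥14).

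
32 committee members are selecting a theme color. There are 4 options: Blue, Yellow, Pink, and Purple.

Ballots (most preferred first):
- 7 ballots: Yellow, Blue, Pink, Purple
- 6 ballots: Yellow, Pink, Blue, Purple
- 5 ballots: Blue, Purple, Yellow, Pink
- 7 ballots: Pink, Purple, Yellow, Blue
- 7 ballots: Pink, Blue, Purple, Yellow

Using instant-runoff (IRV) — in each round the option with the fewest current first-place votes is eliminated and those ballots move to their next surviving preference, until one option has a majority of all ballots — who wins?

Yellow

Round 1: Blue 5, Yellow 13, Pink 14, Purple 0. Purple eliminated.
Round 2: Blue 5, Yellow 13, Pink 14. Blue eliminated.
Round 3: Yellow 18, Pink 14. Yellow has a majority (≥17).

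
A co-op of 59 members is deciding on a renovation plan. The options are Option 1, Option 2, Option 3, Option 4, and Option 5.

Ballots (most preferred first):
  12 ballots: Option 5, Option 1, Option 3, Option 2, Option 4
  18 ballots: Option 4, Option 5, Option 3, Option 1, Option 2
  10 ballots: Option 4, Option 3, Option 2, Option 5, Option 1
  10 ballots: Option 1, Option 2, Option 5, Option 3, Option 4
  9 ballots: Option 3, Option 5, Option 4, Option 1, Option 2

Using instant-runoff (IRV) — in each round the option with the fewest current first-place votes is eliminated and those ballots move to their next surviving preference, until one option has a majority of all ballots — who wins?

Round 1: Option 1 10, Option 2 0, Option 3 9, Option 4 28, Option 5 12. Option 2 eliminated.
Round 2: Option 1 10, Option 3 9, Option 4 28, Option 5 12. Option 3 eliminated.
Round 3: Option 1 10, Option 4 28, Option 5 21. Option 1 eliminated.
Round 4: Option 4 28, Option 5 31. Option 5 has a majority (≥30).

Option 5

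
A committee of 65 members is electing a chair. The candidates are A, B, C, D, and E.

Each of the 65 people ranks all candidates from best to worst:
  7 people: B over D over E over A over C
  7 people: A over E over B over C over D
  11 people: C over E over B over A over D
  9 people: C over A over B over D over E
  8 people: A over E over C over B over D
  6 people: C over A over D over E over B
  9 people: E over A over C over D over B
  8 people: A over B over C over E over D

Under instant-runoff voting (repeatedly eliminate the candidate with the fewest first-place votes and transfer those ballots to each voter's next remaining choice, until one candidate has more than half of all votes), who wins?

A

Round 1: A 23, B 7, C 26, D 0, E 9. D eliminated.
Round 2: A 23, B 7, C 26, E 9. B eliminated.
Round 3: A 23, C 26, E 16. E eliminated.
Round 4: A 39, C 26. A has a majority (≥33).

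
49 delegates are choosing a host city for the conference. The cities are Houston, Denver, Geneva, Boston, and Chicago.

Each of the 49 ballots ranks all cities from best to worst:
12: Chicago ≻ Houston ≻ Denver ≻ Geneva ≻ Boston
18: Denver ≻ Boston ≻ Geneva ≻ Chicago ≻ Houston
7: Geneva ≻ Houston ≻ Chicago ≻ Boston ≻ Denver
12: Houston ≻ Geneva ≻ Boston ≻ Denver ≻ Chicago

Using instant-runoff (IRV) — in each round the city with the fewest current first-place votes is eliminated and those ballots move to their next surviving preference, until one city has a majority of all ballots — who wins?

Round 1: Houston 12, Denver 18, Geneva 7, Boston 0, Chicago 12. Boston eliminated.
Round 2: Houston 12, Denver 18, Geneva 7, Chicago 12. Geneva eliminated.
Round 3: Houston 19, Denver 18, Chicago 12. Chicago eliminated.
Round 4: Houston 31, Denver 18. Houston has a majority (≥25).

Houston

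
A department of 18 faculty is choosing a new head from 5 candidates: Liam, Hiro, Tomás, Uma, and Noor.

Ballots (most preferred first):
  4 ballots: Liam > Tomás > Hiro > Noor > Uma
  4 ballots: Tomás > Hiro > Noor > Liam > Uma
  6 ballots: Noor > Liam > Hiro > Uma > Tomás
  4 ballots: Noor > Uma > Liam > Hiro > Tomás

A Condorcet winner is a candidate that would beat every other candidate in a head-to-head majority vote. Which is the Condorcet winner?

Noor vs Liam: 14–4
Noor vs Hiro: 10–8
Noor vs Tomás: 10–8
Noor vs Uma: 18–0
Noor beats every other candidate.

Noor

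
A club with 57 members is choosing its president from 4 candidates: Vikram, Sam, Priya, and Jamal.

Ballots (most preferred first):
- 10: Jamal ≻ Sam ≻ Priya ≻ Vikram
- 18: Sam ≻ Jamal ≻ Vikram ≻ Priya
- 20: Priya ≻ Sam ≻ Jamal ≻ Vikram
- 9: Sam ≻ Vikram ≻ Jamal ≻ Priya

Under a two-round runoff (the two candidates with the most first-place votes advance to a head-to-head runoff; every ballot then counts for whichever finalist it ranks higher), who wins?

Round 1 first-place votes: Vikram 0, Sam 27, Priya 20, Jamal 10. Sam and Priya advance.
Runoff: Sam is ranked above Priya on 37 ballots, Priya above Sam on 20.

Sam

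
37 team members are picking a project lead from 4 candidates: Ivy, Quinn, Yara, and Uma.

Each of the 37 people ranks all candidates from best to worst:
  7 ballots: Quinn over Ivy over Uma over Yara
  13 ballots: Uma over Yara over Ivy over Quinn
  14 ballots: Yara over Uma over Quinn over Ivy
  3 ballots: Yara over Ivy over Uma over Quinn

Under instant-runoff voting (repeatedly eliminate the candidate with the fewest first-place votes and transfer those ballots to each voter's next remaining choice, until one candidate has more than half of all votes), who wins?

Round 1: Ivy 0, Quinn 7, Yara 17, Uma 13. Ivy eliminated.
Round 2: Quinn 7, Yara 17, Uma 13. Quinn eliminated.
Round 3: Yara 17, Uma 20. Uma has a majority (≥19).

Uma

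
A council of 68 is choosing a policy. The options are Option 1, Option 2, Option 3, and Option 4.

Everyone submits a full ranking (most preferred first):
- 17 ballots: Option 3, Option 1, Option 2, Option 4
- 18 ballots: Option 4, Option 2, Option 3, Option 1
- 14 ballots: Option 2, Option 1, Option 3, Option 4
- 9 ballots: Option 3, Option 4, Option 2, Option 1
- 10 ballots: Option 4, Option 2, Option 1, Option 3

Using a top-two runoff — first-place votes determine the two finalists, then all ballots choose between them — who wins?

Option 3

Round 1 first-place votes: Option 1 0, Option 2 14, Option 3 26, Option 4 28. Option 4 and Option 3 advance.
Runoff: Option 4 is ranked above Option 3 on 28 ballots, Option 3 above Option 4 on 40.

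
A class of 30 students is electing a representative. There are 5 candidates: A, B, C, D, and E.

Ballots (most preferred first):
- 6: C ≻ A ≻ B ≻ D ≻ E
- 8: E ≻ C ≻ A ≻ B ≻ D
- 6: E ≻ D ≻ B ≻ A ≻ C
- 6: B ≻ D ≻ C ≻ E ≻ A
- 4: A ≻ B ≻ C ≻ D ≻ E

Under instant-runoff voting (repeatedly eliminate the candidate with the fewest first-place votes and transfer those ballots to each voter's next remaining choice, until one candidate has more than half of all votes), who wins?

Round 1: A 4, B 6, C 6, D 0, E 14. D eliminated.
Round 2: A 4, B 6, C 6, E 14. A eliminated.
Round 3: B 10, C 6, E 14. C eliminated.
Round 4: B 16, E 14. B has a majority (≥16).

B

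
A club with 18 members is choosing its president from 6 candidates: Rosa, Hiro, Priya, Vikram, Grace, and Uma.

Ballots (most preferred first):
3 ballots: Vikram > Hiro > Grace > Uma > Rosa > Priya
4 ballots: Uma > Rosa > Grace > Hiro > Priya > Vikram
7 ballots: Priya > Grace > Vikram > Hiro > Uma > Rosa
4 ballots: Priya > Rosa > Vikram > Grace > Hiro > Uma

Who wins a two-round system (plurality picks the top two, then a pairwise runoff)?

Round 1 first-place votes: Rosa 0, Hiro 0, Priya 11, Vikram 3, Grace 0, Uma 4. Priya and Uma advance.
Runoff: Priya is ranked above Uma on 11 ballots, Uma above Priya on 7.

Priya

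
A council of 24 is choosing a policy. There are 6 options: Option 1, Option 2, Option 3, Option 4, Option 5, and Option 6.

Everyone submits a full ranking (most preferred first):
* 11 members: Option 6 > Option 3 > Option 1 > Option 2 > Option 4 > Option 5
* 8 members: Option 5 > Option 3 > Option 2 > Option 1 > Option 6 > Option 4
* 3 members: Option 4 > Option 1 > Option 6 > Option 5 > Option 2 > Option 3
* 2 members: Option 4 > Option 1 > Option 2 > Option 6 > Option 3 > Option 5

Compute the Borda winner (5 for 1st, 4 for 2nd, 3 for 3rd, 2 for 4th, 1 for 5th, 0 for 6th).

Option 1: 11×3 + 8×2 + 3×4 + 2×4 = 69
Option 2: 11×2 + 8×3 + 3×1 + 2×3 = 55
Option 3: 11×4 + 8×4 + 3×0 + 2×1 = 78
Option 4: 11×1 + 8×0 + 3×5 + 2×5 = 36
Option 5: 11×0 + 8×5 + 3×2 + 2×0 = 46
Option 6: 11×5 + 8×1 + 3×3 + 2×2 = 76

Option 3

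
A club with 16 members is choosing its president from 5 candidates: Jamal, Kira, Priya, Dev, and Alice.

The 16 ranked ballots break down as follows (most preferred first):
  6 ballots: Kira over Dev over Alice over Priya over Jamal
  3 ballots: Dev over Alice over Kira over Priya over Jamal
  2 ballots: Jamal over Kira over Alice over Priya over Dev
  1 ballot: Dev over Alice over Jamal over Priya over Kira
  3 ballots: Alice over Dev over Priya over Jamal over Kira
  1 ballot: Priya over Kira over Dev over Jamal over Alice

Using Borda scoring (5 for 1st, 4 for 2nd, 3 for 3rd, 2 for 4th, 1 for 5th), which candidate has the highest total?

Jamal: 6×1 + 3×1 + 2×5 + 1×3 + 3×2 + 1×2 = 30
Kira: 6×5 + 3×3 + 2×4 + 1×1 + 3×1 + 1×4 = 55
Priya: 6×2 + 3×2 + 2×2 + 1×2 + 3×3 + 1×5 = 38
Dev: 6×4 + 3×5 + 2×1 + 1×5 + 3×4 + 1×3 = 61
Alice: 6×3 + 3×4 + 2×3 + 1×4 + 3×5 + 1×1 = 56

Dev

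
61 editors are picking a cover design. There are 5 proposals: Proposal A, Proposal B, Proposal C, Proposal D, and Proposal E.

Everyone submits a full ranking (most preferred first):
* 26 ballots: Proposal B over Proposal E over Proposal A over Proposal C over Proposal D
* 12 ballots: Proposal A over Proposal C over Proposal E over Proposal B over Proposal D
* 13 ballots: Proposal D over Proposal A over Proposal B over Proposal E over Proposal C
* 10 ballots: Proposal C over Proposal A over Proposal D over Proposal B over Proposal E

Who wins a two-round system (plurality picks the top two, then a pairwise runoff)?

Proposal B

Round 1 first-place votes: Proposal A 12, Proposal B 26, Proposal C 10, Proposal D 13, Proposal E 0. Proposal B and Proposal D advance.
Runoff: Proposal B is ranked above Proposal D on 38 ballots, Proposal D above Proposal B on 23.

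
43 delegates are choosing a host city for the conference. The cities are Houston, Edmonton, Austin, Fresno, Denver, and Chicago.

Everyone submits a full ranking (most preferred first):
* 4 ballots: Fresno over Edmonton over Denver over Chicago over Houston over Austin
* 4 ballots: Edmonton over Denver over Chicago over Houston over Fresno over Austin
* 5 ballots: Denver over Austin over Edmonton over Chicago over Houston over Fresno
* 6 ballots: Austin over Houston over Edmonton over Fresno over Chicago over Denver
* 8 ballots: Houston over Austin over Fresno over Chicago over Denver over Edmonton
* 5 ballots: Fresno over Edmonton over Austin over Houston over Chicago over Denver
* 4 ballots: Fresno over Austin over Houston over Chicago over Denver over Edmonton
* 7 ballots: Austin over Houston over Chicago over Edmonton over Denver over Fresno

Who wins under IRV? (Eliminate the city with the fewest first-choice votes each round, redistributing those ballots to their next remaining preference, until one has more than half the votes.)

Austin

Round 1: Houston 8, Edmonton 4, Austin 13, Fresno 13, Denver 5, Chicago 0. Chicago eliminated.
Round 2: Houston 8, Edmonton 4, Austin 13, Fresno 13, Denver 5. Edmonton eliminated.
Round 3: Houston 8, Austin 13, Fresno 13, Denver 9. Houston eliminated.
Round 4: Austin 21, Fresno 13, Denver 9. Denver eliminated.
Round 5: Austin 26, Fresno 17. Austin has a majority (≥22).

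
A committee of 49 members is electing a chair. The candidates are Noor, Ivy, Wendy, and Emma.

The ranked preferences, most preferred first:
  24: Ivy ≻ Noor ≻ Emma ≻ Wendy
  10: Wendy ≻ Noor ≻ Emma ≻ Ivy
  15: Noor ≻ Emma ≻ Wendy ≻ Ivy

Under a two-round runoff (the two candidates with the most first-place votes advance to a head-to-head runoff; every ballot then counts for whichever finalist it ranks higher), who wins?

Noor

Round 1 first-place votes: Noor 15, Ivy 24, Wendy 10, Emma 0. Ivy and Noor advance.
Runoff: Ivy is ranked above Noor on 24 ballots, Noor above Ivy on 25.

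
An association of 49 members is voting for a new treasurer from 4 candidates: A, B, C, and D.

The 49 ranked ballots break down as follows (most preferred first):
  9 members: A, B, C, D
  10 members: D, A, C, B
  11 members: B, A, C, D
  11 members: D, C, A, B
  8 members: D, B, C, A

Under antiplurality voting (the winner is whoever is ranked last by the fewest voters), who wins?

C

Last-place votes: A 8, B 21, C 0, D 20.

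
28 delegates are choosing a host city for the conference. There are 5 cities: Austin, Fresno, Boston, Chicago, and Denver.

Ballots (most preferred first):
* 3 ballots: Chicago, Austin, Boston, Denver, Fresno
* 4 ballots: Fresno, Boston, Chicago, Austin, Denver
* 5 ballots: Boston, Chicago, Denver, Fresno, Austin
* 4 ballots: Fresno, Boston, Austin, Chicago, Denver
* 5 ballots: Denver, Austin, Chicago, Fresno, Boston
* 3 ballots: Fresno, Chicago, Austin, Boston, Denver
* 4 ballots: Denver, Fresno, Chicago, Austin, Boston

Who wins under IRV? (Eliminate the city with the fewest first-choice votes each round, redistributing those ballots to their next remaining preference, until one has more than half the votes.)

Denver

Round 1: Austin 0, Fresno 11, Boston 5, Chicago 3, Denver 9. Austin eliminated.
Round 2: Fresno 11, Boston 5, Chicago 3, Denver 9. Chicago eliminated.
Round 3: Fresno 11, Boston 8, Denver 9. Boston eliminated.
Round 4: Fresno 11, Denver 17. Denver has a majority (≥15).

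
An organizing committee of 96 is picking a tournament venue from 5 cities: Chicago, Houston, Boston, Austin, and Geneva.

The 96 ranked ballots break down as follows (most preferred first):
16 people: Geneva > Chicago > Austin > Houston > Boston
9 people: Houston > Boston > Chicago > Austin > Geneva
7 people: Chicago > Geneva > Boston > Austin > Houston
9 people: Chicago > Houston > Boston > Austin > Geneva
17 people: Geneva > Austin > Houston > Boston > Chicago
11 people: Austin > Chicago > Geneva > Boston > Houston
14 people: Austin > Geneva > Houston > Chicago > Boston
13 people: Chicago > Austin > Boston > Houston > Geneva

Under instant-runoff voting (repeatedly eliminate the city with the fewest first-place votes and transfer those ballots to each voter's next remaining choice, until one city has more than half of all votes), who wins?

Round 1: Chicago 29, Houston 9, Boston 0, Austin 25, Geneva 33. Boston eliminated.
Round 2: Chicago 29, Houston 9, Austin 25, Geneva 33. Houston eliminated.
Round 3: Chicago 38, Austin 25, Geneva 33. Austin eliminated.
Round 4: Chicago 49, Geneva 47. Chicago has a majority (≥49).

Chicago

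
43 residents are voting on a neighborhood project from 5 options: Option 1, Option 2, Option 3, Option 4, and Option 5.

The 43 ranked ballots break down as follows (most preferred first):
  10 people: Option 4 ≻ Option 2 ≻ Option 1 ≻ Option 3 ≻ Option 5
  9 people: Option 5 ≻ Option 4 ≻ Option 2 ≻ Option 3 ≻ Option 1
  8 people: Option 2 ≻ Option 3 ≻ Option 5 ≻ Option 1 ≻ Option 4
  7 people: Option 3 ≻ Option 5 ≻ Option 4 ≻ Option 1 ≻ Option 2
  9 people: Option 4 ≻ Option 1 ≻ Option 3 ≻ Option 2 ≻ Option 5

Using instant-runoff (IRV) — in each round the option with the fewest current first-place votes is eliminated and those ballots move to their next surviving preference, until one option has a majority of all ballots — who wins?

Round 1: Option 1 0, Option 2 8, Option 3 7, Option 4 19, Option 5 9. Option 1 eliminated.
Round 2: Option 2 8, Option 3 7, Option 4 19, Option 5 9. Option 3 eliminated.
Round 3: Option 2 8, Option 4 19, Option 5 16. Option 2 eliminated.
Round 4: Option 4 19, Option 5 24. Option 5 has a majority (≥22).

Option 5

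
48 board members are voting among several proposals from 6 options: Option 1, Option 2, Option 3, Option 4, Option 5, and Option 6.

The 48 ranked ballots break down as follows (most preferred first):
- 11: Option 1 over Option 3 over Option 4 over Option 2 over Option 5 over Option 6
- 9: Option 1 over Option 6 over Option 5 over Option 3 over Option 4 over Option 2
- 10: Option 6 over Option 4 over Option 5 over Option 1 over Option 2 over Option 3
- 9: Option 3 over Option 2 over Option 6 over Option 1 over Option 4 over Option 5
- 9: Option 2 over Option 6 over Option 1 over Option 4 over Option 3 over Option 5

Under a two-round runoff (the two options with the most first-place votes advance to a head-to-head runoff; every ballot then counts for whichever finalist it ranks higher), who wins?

Option 6

Round 1 first-place votes: Option 1 20, Option 2 9, Option 3 9, Option 4 0, Option 5 0, Option 6 10. Option 1 and Option 6 advance.
Runoff: Option 1 is ranked above Option 6 on 20 ballots, Option 6 above Option 1 on 28.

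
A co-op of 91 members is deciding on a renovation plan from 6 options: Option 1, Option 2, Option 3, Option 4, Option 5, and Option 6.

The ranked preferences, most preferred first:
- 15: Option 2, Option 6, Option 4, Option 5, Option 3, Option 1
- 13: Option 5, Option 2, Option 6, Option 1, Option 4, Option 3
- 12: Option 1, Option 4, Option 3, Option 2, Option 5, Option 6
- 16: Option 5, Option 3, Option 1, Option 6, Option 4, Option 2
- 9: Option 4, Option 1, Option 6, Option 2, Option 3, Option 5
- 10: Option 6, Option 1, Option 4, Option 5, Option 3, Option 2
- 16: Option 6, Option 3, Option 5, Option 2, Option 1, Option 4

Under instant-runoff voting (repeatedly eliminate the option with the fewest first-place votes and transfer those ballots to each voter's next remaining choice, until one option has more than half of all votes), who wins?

Option 6

Round 1: Option 1 12, Option 2 15, Option 3 0, Option 4 9, Option 5 29, Option 6 26. Option 3 eliminated.
Round 2: Option 1 12, Option 2 15, Option 4 9, Option 5 29, Option 6 26. Option 4 eliminated.
Round 3: Option 1 21, Option 2 15, Option 5 29, Option 6 26. Option 2 eliminated.
Round 4: Option 1 21, Option 5 29, Option 6 41. Option 1 eliminated.
Round 5: Option 5 41, Option 6 50. Option 6 has a majority (≥46).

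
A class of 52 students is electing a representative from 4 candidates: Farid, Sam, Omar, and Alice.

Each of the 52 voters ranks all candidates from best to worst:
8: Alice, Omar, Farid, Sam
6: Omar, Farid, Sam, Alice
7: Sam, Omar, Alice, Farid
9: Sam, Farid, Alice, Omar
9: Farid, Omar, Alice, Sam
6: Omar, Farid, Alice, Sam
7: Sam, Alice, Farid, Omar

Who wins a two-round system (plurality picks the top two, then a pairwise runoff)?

Round 1 first-place votes: Farid 9, Sam 23, Omar 12, Alice 8. Sam and Omar advance.
Runoff: Sam is ranked above Omar on 23 ballots, Omar above Sam on 29.

Omar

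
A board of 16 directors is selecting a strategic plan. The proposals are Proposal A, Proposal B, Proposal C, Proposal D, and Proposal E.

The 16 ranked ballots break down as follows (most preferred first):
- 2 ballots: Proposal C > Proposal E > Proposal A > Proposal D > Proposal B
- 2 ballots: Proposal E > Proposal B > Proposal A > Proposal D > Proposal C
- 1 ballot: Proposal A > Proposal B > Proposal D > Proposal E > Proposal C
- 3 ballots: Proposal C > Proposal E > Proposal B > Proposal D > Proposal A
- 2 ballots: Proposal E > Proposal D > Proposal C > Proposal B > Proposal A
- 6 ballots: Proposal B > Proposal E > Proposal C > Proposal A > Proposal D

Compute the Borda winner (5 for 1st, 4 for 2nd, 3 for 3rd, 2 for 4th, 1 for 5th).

Proposal E

Proposal A: 2×3 + 2×3 + 1×5 + 3×1 + 2×1 + 6×2 = 34
Proposal B: 2×1 + 2×4 + 1×4 + 3×3 + 2×2 + 6×5 = 57
Proposal C: 2×5 + 2×1 + 1×1 + 3×5 + 2×3 + 6×3 = 52
Proposal D: 2×2 + 2×2 + 1×3 + 3×2 + 2×4 + 6×1 = 31
Proposal E: 2×4 + 2×5 + 1×2 + 3×4 + 2×5 + 6×4 = 66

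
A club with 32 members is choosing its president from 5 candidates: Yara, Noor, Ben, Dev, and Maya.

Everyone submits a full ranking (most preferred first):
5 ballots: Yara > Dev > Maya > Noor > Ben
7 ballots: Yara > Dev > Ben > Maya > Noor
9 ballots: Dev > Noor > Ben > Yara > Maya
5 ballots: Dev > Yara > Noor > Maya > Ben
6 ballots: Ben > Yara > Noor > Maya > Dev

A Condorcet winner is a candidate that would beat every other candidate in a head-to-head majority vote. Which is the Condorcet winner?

Yara vs Noor: 23–9
Yara vs Ben: 17–15
Yara vs Dev: 18–14
Yara vs Maya: 32–0
Yara beats every other candidate.

Yara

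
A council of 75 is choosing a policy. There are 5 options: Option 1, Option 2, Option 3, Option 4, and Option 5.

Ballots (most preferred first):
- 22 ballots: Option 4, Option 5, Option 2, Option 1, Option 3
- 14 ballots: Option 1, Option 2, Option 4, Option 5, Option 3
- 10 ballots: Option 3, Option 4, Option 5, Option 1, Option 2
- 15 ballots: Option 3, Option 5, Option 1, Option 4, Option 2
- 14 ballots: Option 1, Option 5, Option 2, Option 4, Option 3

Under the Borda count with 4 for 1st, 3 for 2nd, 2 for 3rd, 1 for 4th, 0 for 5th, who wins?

Option 1: 22×1 + 14×4 + 10×1 + 15×2 + 14×4 = 174
Option 2: 22×2 + 14×3 + 10×0 + 15×0 + 14×2 = 114
Option 3: 22×0 + 14×0 + 10×4 + 15×4 + 14×0 = 100
Option 4: 22×4 + 14×2 + 10×3 + 15×1 + 14×1 = 175
Option 5: 22×3 + 14×1 + 10×2 + 15×3 + 14×3 = 187

Option 5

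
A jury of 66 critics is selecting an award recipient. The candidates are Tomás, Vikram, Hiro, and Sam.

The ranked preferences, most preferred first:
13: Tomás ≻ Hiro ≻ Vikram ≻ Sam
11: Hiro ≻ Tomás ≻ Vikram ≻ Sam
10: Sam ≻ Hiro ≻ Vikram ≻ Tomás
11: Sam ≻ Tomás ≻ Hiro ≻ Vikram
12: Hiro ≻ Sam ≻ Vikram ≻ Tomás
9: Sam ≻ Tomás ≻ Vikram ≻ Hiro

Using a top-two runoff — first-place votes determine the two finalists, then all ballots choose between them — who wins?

Hiro

Round 1 first-place votes: Tomás 13, Vikram 0, Hiro 23, Sam 30. Sam and Hiro advance.
Runoff: Sam is ranked above Hiro on 30 ballots, Hiro above Sam on 36.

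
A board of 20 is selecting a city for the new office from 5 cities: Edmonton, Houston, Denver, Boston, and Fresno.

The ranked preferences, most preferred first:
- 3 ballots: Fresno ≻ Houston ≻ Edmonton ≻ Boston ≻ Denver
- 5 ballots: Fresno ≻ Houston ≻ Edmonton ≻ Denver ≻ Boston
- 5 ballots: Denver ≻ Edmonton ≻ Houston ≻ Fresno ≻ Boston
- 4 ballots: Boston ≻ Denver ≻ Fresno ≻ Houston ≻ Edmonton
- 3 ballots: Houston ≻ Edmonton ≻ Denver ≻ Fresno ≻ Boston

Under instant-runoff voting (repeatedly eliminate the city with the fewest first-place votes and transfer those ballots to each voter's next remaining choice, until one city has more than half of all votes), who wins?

Round 1: Edmonton 0, Houston 3, Denver 5, Boston 4, Fresno 8. Edmonton eliminated.
Round 2: Houston 3, Denver 5, Boston 4, Fresno 8. Houston eliminated.
Round 3: Denver 8, Boston 4, Fresno 8. Boston eliminated.
Round 4: Denver 12, Fresno 8. Denver has a majority (≥11).

Denver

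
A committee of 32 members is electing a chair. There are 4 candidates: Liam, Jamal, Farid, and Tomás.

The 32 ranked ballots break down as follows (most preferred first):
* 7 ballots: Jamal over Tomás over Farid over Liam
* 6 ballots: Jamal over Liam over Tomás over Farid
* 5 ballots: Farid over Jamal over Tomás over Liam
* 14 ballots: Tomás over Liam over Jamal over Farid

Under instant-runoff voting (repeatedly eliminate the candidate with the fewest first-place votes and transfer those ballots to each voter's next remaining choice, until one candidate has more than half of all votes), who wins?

Round 1: Liam 0, Jamal 13, Farid 5, Tomás 14. Liam eliminated.
Round 2: Jamal 13, Farid 5, Tomás 14. Farid eliminated.
Round 3: Jamal 18, Tomás 14. Jamal has a majority (≥17).

Jamal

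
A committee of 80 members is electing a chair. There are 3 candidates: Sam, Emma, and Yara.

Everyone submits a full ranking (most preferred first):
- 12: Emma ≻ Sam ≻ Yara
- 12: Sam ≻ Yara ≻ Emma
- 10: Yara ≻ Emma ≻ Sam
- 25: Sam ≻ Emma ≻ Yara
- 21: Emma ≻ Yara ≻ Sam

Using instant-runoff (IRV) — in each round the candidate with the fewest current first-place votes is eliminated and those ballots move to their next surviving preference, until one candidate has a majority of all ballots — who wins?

Round 1: Sam 37, Emma 33, Yara 10. Yara eliminated.
Round 2: Sam 37, Emma 43. Emma has a majority (≥41).

Emma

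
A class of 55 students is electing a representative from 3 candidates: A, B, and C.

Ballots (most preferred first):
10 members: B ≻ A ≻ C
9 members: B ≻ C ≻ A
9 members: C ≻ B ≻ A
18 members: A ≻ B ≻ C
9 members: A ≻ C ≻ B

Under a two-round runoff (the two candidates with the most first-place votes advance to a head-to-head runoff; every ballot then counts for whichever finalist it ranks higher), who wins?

Round 1 first-place votes: A 27, B 19, C 9. A and B advance.
Runoff: A is ranked above B on 27 ballots, B above A on 28.

B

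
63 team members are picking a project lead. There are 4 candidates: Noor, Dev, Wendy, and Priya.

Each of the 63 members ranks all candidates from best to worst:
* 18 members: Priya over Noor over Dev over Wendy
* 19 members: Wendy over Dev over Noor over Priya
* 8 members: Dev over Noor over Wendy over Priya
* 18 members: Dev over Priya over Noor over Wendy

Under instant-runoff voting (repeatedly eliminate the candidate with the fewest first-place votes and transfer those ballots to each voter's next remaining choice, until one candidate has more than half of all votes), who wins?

Dev

Round 1: Noor 0, Dev 26, Wendy 19, Priya 18. Noor eliminated.
Round 2: Dev 26, Wendy 19, Priya 18. Priya eliminated.
Round 3: Dev 44, Wendy 19. Dev has a majority (≥32).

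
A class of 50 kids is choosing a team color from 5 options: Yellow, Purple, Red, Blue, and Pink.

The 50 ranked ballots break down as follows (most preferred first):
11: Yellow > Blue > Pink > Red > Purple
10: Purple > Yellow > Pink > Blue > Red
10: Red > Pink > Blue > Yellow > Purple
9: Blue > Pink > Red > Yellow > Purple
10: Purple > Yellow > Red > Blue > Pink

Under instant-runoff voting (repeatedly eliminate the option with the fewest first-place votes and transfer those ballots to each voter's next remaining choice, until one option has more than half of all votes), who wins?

Round 1: Yellow 11, Purple 20, Red 10, Blue 9, Pink 0. Pink eliminated.
Round 2: Yellow 11, Purple 20, Red 10, Blue 9. Blue eliminated.
Round 3: Yellow 11, Purple 20, Red 19. Yellow eliminated.
Round 4: Purple 20, Red 30. Red has a majority (≥26).

Red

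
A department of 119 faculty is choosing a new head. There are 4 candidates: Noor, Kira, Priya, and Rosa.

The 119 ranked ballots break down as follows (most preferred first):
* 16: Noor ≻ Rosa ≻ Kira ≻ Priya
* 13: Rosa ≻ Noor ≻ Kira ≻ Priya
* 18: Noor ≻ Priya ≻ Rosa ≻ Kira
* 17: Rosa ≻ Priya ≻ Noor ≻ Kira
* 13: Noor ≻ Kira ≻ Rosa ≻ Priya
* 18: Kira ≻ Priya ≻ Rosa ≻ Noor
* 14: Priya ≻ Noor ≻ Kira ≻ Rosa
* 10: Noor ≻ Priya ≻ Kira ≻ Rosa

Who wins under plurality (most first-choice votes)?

Noor

First-place votes: Noor 57, Kira 18, Priya 14, Rosa 30.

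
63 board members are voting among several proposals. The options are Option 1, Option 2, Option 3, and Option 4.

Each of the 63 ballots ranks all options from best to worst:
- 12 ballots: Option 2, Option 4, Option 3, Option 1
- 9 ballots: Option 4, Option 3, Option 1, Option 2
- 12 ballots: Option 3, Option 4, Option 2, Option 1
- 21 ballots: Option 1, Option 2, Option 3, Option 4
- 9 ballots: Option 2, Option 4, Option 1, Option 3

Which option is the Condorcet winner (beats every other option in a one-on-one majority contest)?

Option 2

Option 2 vs Option 1: 33–30
Option 2 vs Option 3: 42–21
Option 2 vs Option 4: 42–21
Option 2 beats every other option.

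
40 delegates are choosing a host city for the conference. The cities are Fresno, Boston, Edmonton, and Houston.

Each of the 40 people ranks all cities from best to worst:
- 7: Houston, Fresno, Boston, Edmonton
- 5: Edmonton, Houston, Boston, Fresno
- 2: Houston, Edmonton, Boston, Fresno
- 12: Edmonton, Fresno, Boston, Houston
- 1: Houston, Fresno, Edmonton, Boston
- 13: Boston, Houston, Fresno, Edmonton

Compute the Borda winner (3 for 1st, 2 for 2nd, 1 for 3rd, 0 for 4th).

Houston

Fresno: 7×2 + 5×0 + 2×0 + 12×2 + 1×2 + 13×1 = 53
Boston: 7×1 + 5×1 + 2×1 + 12×1 + 1×0 + 13×3 = 65
Edmonton: 7×0 + 5×3 + 2×2 + 12×3 + 1×1 + 13×0 = 56
Houston: 7×3 + 5×2 + 2×3 + 12×0 + 1×3 + 13×2 = 66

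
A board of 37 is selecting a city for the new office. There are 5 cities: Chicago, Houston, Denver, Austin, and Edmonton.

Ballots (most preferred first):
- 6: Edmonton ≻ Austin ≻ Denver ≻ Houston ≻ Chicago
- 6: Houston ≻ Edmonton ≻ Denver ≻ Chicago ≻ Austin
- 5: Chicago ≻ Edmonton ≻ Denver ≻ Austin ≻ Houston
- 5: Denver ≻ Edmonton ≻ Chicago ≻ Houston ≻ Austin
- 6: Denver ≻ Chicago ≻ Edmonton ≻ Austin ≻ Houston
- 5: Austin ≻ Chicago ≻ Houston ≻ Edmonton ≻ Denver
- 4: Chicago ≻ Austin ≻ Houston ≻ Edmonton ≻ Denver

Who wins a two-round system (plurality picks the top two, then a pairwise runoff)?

Denver

Round 1 first-place votes: Chicago 9, Houston 6, Denver 11, Austin 5, Edmonton 6. Denver and Chicago advance.
Runoff: Denver is ranked above Chicago on 23 ballots, Chicago above Denver on 14.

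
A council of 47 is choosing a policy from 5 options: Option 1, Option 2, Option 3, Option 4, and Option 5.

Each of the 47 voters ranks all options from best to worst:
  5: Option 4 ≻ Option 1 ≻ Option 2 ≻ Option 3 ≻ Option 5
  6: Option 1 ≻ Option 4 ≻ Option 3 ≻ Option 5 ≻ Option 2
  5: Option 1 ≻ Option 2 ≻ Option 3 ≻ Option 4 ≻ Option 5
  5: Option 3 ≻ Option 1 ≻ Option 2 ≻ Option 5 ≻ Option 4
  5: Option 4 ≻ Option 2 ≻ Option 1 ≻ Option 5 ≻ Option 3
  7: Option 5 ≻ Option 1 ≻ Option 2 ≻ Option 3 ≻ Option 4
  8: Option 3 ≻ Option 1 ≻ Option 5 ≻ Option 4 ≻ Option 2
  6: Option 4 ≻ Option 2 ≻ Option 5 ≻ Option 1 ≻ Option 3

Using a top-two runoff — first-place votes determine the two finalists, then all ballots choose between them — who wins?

Round 1 first-place votes: Option 1 11, Option 2 0, Option 3 13, Option 4 16, Option 5 7. Option 4 and Option 3 advance.
Runoff: Option 4 is ranked above Option 3 on 22 ballots, Option 3 above Option 4 on 25.

Option 3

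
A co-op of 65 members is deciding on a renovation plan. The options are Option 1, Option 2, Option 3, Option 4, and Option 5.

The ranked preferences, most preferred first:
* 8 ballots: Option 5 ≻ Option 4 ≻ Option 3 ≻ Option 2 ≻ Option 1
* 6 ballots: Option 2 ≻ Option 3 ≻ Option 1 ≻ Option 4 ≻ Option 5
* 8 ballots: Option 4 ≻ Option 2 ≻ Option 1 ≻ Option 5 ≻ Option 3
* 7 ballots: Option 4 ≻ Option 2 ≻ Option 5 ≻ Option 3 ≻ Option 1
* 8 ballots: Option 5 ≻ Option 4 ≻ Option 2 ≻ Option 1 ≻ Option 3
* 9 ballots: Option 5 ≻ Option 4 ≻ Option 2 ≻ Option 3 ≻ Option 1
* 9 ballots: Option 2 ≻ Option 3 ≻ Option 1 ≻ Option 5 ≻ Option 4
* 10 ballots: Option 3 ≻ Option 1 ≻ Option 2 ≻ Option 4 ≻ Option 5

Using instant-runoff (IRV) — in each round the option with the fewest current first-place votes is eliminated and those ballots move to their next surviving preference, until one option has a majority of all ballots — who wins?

Round 1: Option 1 0, Option 2 15, Option 3 10, Option 4 15, Option 5 25. Option 1 eliminated.
Round 2: Option 2 15, Option 3 10, Option 4 15, Option 5 25. Option 3 eliminated.
Round 3: Option 2 25, Option 4 15, Option 5 25. Option 4 eliminated.
Round 4: Option 2 40, Option 5 25. Option 2 has a majority (≥33).

Option 2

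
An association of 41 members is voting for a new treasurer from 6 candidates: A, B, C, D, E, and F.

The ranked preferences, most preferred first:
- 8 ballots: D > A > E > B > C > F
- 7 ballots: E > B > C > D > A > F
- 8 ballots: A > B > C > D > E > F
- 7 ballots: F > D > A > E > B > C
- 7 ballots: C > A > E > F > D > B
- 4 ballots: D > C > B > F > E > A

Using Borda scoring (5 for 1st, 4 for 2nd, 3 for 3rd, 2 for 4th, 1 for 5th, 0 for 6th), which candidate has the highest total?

A: 8×4 + 7×1 + 8×5 + 7×3 + 7×4 + 4×0 = 128
B: 8×2 + 7×4 + 8×4 + 7×1 + 7×0 + 4×3 = 95
C: 8×1 + 7×3 + 8×3 + 7×0 + 7×5 + 4×4 = 104
D: 8×5 + 7×2 + 8×2 + 7×4 + 7×1 + 4×5 = 125
E: 8×3 + 7×5 + 8×1 + 7×2 + 7×3 + 4×1 = 106
F: 8×0 + 7×0 + 8×0 + 7×5 + 7×2 + 4×2 = 57

A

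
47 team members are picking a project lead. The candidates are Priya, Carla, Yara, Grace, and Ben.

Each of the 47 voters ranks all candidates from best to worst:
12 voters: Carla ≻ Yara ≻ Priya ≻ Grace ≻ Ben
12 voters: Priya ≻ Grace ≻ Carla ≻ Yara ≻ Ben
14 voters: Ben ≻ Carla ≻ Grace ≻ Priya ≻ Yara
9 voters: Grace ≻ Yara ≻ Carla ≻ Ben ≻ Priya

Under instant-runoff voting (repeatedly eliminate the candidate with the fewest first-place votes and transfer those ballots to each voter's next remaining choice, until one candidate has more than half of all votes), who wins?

Round 1: Priya 12, Carla 12, Yara 0, Grace 9, Ben 14. Yara eliminated.
Round 2: Priya 12, Carla 12, Grace 9, Ben 14. Grace eliminated.
Round 3: Priya 12, Carla 21, Ben 14. Priya eliminated.
Round 4: Carla 33, Ben 14. Carla has a majority (≥24).

Carla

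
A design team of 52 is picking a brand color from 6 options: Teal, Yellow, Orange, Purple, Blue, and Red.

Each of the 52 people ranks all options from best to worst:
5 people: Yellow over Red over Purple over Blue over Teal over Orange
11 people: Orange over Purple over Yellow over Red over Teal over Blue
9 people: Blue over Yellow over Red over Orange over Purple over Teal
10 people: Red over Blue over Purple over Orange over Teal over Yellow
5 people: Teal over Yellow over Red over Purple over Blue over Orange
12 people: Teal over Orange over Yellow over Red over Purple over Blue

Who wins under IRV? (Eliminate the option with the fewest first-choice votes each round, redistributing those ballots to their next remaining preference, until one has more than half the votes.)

Round 1: Teal 17, Yellow 5, Orange 11, Purple 0, Blue 9, Red 10. Purple eliminated.
Round 2: Teal 17, Yellow 5, Orange 11, Blue 9, Red 10. Yellow eliminated.
Round 3: Teal 17, Orange 11, Blue 9, Red 15. Blue eliminated.
Round 4: Teal 17, Orange 11, Red 24. Orange eliminated.
Round 5: Teal 17, Red 35. Red has a majority (≥27).

Red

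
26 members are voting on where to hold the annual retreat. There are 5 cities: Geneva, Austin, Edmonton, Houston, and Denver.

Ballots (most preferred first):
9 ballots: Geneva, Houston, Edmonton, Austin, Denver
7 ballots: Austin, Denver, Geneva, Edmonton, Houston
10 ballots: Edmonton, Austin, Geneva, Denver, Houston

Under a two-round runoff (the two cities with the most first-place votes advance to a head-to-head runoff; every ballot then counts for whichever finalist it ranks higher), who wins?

Geneva

Round 1 first-place votes: Geneva 9, Austin 7, Edmonton 10, Houston 0, Denver 0. Edmonton and Geneva advance.
Runoff: Edmonton is ranked above Geneva on 10 ballots, Geneva above Edmonton on 16.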